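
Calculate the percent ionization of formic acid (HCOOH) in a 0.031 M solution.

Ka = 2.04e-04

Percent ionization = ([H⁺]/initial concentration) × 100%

Using Ka equilibrium: x² + Ka×x - Ka×C = 0. Solving: [H⁺] = 2.4148e-03. Percent = (2.4148e-03/0.031) × 100

Percent ionization = 7.79%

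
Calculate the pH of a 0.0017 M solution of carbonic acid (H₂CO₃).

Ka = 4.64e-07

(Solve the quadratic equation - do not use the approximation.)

x² + Ka×x - Ka×C = 0. Using quadratic formula: [H⁺] = 2.7855e-05

pH = 4.56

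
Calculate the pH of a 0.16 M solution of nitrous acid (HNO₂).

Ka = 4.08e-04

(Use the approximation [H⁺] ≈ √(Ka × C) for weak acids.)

[H⁺] = √(Ka × C) = √(4.08e-04 × 0.16) = 8.0796e-03. pH = -log(8.0796e-03)

pH = 2.09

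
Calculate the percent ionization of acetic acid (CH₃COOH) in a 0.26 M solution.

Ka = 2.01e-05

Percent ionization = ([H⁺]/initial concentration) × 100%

Using Ka equilibrium: x² + Ka×x - Ka×C = 0. Solving: [H⁺] = 2.2760e-03. Percent = (2.2760e-03/0.26) × 100

Percent ionization = 0.875%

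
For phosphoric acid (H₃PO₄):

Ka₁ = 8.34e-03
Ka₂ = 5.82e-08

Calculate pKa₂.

pKa₂ = -log(Ka₂) = -log(5.82e-08) = 7.24.

pK_{a2} = 7.24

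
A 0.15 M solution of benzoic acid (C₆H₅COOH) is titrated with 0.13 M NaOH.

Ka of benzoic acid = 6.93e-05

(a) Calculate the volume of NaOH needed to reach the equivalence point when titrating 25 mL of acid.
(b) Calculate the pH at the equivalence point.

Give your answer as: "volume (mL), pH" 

moles acid = 0.15 × 25/1000 = 0.00375 mol; V_base = moles/0.13 × 1000 = 28.8 mL. At equivalence only the conjugate base is present: [A⁻] = 0.00375/0.054 = 6.9643e-02 M. Kb = Kw/Ka = 1.44e-10; [OH⁻] = √(Kb × [A⁻]) = 3.1701e-06; pOH = 5.50; pH = 14 - pOH = 8.50.

V = 28.8 mL, pH = 8.50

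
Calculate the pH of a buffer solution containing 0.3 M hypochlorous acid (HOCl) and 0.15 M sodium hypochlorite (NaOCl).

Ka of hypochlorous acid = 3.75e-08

pKa = -log(3.75e-08) = 7.43. pH = pKa + log([A⁻]/[HA]) = 7.43 + log(0.15/0.3)

pH = 7.12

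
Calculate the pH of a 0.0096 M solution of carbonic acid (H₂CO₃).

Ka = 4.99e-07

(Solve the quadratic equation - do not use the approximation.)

x² + Ka×x - Ka×C = 0. Using quadratic formula: [H⁺] = 6.8964e-05

pH = 4.16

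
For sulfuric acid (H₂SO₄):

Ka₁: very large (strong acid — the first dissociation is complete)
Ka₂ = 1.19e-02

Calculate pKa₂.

pKa₂ = -log(Ka₂) = -log(1.19e-02) = 1.92.

pK_{a2} = 1.92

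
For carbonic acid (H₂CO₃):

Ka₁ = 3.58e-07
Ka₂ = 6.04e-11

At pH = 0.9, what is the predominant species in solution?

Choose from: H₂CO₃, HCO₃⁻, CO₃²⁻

pKa₁ = 6.45, pKa₂ = 10.22. For a polyprotic acid the predominant species crosses at each pKa: below pKa_n the protonated form dominates, above it the deprotonated form does. At pH = 0.9, the predominant species is H₂CO₃.

H₂CO₃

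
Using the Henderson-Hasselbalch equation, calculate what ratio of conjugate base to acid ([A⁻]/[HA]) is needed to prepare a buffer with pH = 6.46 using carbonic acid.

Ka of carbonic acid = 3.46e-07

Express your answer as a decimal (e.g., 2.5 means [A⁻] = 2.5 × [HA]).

pKa = -log(3.46e-07) = 6.4609. pH = pKa + log([A⁻]/[HA]), so log([A⁻]/[HA]) = pH − pKa = 6.46 − 6.4609 = -0.0009. [A⁻]/[HA] = 10^(-0.0009) = 0.998

[A⁻]/[HA] = 0.998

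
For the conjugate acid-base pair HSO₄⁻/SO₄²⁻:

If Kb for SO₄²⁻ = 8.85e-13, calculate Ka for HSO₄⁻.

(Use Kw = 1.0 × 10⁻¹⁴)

For a conjugate pair Ka × Kb = Kw, so Ka = Kw/Kb = 1.0 × 10⁻¹⁴ / 8.85e-13 = 1.13e-02.

K_a = 1.13e-02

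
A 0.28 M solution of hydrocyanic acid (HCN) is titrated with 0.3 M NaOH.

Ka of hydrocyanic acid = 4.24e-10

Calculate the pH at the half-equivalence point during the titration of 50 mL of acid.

At half-equivalence [HA] = [A⁻], so Henderson-Hasselbalch gives pH = pKa = -log(4.24e-10) = 9.37.

pH = pKa = 9.37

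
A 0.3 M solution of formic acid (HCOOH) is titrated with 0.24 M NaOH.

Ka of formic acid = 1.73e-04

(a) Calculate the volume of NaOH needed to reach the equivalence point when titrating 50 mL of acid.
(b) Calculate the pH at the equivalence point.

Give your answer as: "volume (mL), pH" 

moles acid = 0.3 × 50/1000 = 0.015 mol; V_base = moles/0.24 × 1000 = 62.5 mL. At equivalence only the conjugate base is present: [A⁻] = 0.015/0.113 = 1.3333e-01 M. Kb = Kw/Ka = 5.78e-11; [OH⁻] = √(Kb × [A⁻]) = 2.7762e-06; pOH = 5.56; pH = 14 - pOH = 8.44.

V = 62.5 mL, pH = 8.44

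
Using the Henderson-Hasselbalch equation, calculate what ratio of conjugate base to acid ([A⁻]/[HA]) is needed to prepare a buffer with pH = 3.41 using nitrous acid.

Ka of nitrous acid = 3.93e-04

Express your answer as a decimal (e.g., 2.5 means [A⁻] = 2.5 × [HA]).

pKa = -log(3.93e-04) = 3.4056. pH = pKa + log([A⁻]/[HA]), so log([A⁻]/[HA]) = pH − pKa = 3.41 − 3.4056 = 0.0044. [A⁻]/[HA] = 10^(0.0044) = 1.01

[A⁻]/[HA] = 1.01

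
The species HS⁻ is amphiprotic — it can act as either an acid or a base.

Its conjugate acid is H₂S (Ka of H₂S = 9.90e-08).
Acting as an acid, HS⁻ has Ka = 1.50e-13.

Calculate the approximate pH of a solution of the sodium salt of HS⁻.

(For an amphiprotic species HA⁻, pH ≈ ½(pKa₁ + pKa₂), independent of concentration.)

pKa₁ = -log(9.90e-08) = 7.00; pKa₂ = -log(1.50e-13) = 12.82. For an amphiprotic species, pH ≈ ½(pKa₁ + pKa₂) = ½(7.00 + 12.82) = 9.91.

pH = 9.91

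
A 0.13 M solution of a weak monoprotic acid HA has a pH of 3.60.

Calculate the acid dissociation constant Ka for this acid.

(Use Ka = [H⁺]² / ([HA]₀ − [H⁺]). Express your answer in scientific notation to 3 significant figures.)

[H⁺] = 10^(−pH) = 10^(−3.60) = 2.512e-04 M. For HA ⇌ H⁺ + A⁻, Ka = [H⁺][A⁻]/[HA] = [H⁺]² / ([HA]₀ − [H⁺]) = (2.512e-04)² / (0.13 − 2.512e-04) = 4.86e-07.

K_a = 4.86e-07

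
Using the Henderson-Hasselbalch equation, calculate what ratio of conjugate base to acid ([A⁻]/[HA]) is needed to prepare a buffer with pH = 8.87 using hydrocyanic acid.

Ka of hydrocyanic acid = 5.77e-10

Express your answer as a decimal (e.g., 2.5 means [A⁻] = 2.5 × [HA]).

pKa = -log(5.77e-10) = 9.2388. pH = pKa + log([A⁻]/[HA]), so log([A⁻]/[HA]) = pH − pKa = 8.87 − 9.2388 = -0.3688. [A⁻]/[HA] = 10^(-0.3688) = 0.428

[A⁻]/[HA] = 0.428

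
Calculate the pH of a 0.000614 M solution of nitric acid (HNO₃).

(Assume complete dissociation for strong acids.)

[H⁺] = 0.000614 M for strong acid. pH = -log[H⁺] = -log(0.000614)

pH = 3.21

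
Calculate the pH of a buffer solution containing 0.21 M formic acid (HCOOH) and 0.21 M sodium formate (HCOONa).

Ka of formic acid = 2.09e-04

pKa = -log(2.09e-04) = 3.68. pH = pKa + log([A⁻]/[HA]) = 3.68 + log(0.21/0.21)

pH = 3.68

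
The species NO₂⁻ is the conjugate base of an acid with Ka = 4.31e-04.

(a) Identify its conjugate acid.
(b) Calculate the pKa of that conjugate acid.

(a) The conjugate acid is formed by adding one H⁺ to NO₂⁻, giving HNO₂. (b) pKa = -log(Ka) = -log(4.31e-04) = 3.37.

Conjugate acid: HNO₂; pK_a = 3.37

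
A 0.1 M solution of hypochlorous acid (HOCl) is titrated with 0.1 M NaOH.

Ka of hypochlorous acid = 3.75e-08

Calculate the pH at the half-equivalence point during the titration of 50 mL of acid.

At half-equivalence [HA] = [A⁻], so Henderson-Hasselbalch gives pH = pKa = -log(3.75e-08) = 7.43.

pH = pKa = 7.43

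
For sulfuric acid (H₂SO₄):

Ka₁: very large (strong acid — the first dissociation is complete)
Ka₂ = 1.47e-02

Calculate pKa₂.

pKa₂ = -log(Ka₂) = -log(1.47e-02) = 1.83.

pK_{a2} = 1.83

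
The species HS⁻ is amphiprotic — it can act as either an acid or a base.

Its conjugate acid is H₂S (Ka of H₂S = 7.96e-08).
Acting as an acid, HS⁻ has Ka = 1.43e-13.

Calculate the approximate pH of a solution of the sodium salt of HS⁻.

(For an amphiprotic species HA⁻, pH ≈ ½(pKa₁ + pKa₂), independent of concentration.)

pKa₁ = -log(7.96e-08) = 7.10; pKa₂ = -log(1.43e-13) = 12.84. For an amphiprotic species, pH ≈ ½(pKa₁ + pKa₂) = ½(7.10 + 12.84) = 9.97.

pH = 9.97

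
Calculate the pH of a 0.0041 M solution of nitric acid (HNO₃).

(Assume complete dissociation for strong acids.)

[H⁺] = 0.0041 M for strong acid. pH = -log[H⁺] = -log(0.0041)

pH = 2.39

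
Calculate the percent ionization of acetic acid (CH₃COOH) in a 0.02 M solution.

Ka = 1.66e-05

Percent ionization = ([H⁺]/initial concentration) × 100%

Using Ka equilibrium: x² + Ka×x - Ka×C = 0. Solving: [H⁺] = 5.6795e-04. Percent = (5.6795e-04/0.02) × 100

Percent ionization = 2.84%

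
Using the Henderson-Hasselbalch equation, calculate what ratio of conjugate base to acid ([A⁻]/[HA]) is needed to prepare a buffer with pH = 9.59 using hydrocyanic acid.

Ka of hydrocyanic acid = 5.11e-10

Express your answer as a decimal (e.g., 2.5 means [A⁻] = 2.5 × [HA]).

pKa = -log(5.11e-10) = 9.2916. pH = pKa + log([A⁻]/[HA]), so log([A⁻]/[HA]) = pH − pKa = 9.59 − 9.2916 = 0.2984. [A⁻]/[HA] = 10^(0.2984) = 1.99

[A⁻]/[HA] = 1.99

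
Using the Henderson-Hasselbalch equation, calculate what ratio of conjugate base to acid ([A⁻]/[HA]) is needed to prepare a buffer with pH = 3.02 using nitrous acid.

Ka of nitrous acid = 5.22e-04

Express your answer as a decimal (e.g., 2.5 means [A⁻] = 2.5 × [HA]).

pKa = -log(5.22e-04) = 3.2823. pH = pKa + log([A⁻]/[HA]), so log([A⁻]/[HA]) = pH − pKa = 3.02 − 3.2823 = -0.2623. [A⁻]/[HA] = 10^(-0.2623) = 0.547

[A⁻]/[HA] = 0.547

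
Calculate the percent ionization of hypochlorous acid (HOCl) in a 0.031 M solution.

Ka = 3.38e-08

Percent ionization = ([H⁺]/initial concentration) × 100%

Using Ka equilibrium: x² + Ka×x - Ka×C = 0. Solving: [H⁺] = 3.2353e-05. Percent = (3.2353e-05/0.031) × 100

Percent ionization = 0.104%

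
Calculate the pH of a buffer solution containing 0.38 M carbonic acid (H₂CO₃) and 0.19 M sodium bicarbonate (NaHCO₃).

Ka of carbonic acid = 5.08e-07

pKa = -log(5.08e-07) = 6.29. pH = pKa + log([A⁻]/[HA]) = 6.29 + log(0.19/0.38)

pH = 5.99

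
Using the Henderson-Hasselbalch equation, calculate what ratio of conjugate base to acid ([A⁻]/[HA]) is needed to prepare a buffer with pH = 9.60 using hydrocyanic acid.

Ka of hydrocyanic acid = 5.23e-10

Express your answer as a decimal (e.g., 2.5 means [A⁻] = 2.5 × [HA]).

pKa = -log(5.23e-10) = 9.2815. pH = pKa + log([A⁻]/[HA]), so log([A⁻]/[HA]) = pH − pKa = 9.60 − 9.2815 = 0.3185. [A⁻]/[HA] = 10^(0.3185) = 2.08

[A⁻]/[HA] = 2.08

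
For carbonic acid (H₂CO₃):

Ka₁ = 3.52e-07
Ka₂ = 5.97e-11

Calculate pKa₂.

pKa₂ = -log(Ka₂) = -log(5.97e-11) = 10.22.

pK_{a2} = 10.22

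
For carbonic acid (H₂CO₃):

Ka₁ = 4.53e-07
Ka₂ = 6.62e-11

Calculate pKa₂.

pKa₂ = -log(Ka₂) = -log(6.62e-11) = 10.18.

pK_{a2} = 10.18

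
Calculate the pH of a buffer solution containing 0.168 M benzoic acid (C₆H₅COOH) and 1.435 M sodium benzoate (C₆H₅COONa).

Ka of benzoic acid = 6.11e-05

pKa = -log(6.11e-05) = 4.21. pH = pKa + log([A⁻]/[HA]) = 4.21 + log(1.435/0.168)

pH = 5.15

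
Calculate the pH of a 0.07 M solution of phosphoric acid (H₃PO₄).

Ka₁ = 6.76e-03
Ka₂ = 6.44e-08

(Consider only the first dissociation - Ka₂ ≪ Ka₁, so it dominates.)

First dissociation dominates. From Ka₁ = [H⁺][HA⁻]/[H₂A], x² + Ka₁·x − Ka₁·C = 0 with C = 0.07 M and Ka₁ = 6.76e-03. Solving: [H⁺] = (−Ka₁ + √(Ka₁² + 4·Ka₁·C)) / 2 = 1.8634e-02 M. pH = -log(1.8634e-02) = 1.73.

pH = 1.73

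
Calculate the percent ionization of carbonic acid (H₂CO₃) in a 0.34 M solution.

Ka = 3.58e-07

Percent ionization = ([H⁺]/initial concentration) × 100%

Using Ka equilibrium: x² + Ka×x - Ka×C = 0. Solving: [H⁺] = 3.4870e-04. Percent = (3.4870e-04/0.34) × 100

Percent ionization = 0.103%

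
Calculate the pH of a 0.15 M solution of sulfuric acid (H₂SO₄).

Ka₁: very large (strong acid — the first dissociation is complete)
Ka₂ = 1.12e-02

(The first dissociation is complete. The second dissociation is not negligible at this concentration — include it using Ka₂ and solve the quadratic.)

First dissociation is complete: [H⁺]₀ = [HSO₄⁻]₀ = C = 0.15 M. Second dissociation HSO₄⁻ ⇌ H⁺ + SO₄²⁻: let x = [SO₄²⁻]. Ka₂ = (C + x)·x / (C − x) = 1.12e-02 → x² + (C + Ka₂)·x − Ka₂·C = 0 → x² + 0.16120·x − 1.680e-03 = 0. x = (−0.16120 + √(0.16120² + 4 × 1.680e-03)) / 2 = 9.8232e-03 M. [H⁺] = C + x = 0.15 + 9.8232e-03 = 1.5982e-01 M. pH = -log(1.5982e-01) = 0.80.

pH = 0.80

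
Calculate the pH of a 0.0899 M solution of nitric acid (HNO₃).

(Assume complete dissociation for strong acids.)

[H⁺] = 0.0899 M for strong acid. pH = -log[H⁺] = -log(0.0899)

pH = 1.05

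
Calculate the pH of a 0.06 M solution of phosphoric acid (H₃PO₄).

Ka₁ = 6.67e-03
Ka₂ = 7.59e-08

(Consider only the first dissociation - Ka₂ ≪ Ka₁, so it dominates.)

First dissociation dominates. From Ka₁ = [H⁺][HA⁻]/[H₂A], x² + Ka₁·x − Ka₁·C = 0 with C = 0.06 M and Ka₁ = 6.67e-03. Solving: [H⁺] = (−Ka₁ + √(Ka₁² + 4·Ka₁·C)) / 2 = 1.6946e-02 M. pH = -log(1.6946e-02) = 1.77.

pH = 1.77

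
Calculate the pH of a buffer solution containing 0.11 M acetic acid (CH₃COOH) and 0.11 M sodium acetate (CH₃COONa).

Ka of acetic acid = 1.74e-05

pKa = -log(1.74e-05) = 4.76. pH = pKa + log([A⁻]/[HA]) = 4.76 + log(0.11/0.11)

pH = 4.76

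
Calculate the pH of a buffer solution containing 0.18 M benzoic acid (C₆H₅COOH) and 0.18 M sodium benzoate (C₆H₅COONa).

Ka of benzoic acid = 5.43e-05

pKa = -log(5.43e-05) = 4.27. pH = pKa + log([A⁻]/[HA]) = 4.27 + log(0.18/0.18)

pH = 4.27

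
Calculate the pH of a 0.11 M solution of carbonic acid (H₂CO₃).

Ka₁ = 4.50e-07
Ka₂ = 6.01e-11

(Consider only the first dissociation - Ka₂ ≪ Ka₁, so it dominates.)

First dissociation dominates. From Ka₁ = [H⁺][HA⁻]/[H₂A], x² + Ka₁·x − Ka₁·C = 0 with C = 0.11 M and Ka₁ = 4.50e-07. Solving: [H⁺] = (−Ka₁ + √(Ka₁² + 4·Ka₁·C)) / 2 = 2.2226e-04 M. pH = -log(2.2226e-04) = 3.65.

pH = 3.65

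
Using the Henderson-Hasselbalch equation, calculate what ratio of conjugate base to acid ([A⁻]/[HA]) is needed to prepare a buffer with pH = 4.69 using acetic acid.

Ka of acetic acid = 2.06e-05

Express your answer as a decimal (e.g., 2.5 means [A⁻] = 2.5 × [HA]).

pKa = -log(2.06e-05) = 4.6861. pH = pKa + log([A⁻]/[HA]), so log([A⁻]/[HA]) = pH − pKa = 4.69 − 4.6861 = 0.0039. [A⁻]/[HA] = 10^(0.0039) = 1.01

[A⁻]/[HA] = 1.01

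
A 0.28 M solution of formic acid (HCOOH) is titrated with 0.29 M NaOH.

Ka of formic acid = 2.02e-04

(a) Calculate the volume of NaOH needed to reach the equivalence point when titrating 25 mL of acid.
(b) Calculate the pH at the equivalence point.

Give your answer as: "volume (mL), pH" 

moles acid = 0.28 × 25/1000 = 0.007 mol; V_base = moles/0.29 × 1000 = 24.1 mL. At equivalence only the conjugate base is present: [A⁻] = 0.007/0.049 = 1.4246e-01 M. Kb = Kw/Ka = 4.95e-11; [OH⁻] = √(Kb × [A⁻]) = 2.6556e-06; pOH = 5.58; pH = 14 - pOH = 8.42.

V = 24.1 mL, pH = 8.42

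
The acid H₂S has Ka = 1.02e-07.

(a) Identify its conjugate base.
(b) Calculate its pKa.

(a) The conjugate base is formed by removing one H⁺ from H₂S, giving HS⁻. (b) pKa = -log(Ka) = -log(1.02e-07) = 6.99.

Conjugate base: HS⁻; pK_a = 6.99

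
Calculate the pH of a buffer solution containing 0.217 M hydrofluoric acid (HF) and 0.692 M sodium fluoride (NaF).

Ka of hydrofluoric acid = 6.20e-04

pKa = -log(6.20e-04) = 3.21. pH = pKa + log([A⁻]/[HA]) = 3.21 + log(0.692/0.217)

pH = 3.71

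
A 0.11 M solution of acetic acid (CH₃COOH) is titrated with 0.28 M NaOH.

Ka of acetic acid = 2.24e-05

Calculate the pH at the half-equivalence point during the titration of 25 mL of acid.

At half-equivalence [HA] = [A⁻], so Henderson-Hasselbalch gives pH = pKa = -log(2.24e-05) = 4.65.

pH = pKa = 4.65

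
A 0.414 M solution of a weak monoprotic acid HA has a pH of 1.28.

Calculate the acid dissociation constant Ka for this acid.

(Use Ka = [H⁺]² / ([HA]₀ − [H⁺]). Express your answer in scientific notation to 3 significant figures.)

[H⁺] = 10^(−pH) = 10^(−1.28) = 5.248e-02 M. For HA ⇌ H⁺ + A⁻, Ka = [H⁺][A⁻]/[HA] = [H⁺]² / ([HA]₀ − [H⁺]) = (5.248e-02)² / (0.414 − 5.248e-02) = 7.62e-03.

K_a = 7.62e-03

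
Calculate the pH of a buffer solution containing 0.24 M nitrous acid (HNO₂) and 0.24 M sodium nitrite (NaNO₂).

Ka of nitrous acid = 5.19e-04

pKa = -log(5.19e-04) = 3.28. pH = pKa + log([A⁻]/[HA]) = 3.28 + log(0.24/0.24)

pH = 3.28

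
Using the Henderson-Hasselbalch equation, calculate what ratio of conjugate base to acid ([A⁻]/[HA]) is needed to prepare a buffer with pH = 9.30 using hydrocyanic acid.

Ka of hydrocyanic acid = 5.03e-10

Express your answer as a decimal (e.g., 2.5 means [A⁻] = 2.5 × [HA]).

pKa = -log(5.03e-10) = 9.2984. pH = pKa + log([A⁻]/[HA]), so log([A⁻]/[HA]) = pH − pKa = 9.30 − 9.2984 = 0.0016. [A⁻]/[HA] = 10^(0.0016) = 1.00

[A⁻]/[HA] = 1.00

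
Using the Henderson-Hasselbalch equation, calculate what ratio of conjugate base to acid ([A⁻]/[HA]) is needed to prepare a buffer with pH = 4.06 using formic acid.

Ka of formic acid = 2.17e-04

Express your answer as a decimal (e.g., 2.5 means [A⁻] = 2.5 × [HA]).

pKa = -log(2.17e-04) = 3.6635. pH = pKa + log([A⁻]/[HA]), so log([A⁻]/[HA]) = pH − pKa = 4.06 − 3.6635 = 0.3965. [A⁻]/[HA] = 10^(0.3965) = 2.49

[A⁻]/[HA] = 2.49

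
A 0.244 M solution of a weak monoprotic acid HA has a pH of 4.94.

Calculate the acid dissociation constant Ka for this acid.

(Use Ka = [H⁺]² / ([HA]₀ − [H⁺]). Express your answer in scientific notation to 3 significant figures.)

[H⁺] = 10^(−pH) = 10^(−4.94) = 1.148e-05 M. For HA ⇌ H⁺ + A⁻, Ka = [H⁺][A⁻]/[HA] = [H⁺]² / ([HA]₀ − [H⁺]) = (1.148e-05)² / (0.244 − 1.148e-05) = 5.40e-10.

K_a = 5.40e-10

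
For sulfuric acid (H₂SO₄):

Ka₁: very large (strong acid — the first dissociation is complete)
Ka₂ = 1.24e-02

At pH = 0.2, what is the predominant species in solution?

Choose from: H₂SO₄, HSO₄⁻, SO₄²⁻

The first dissociation is complete, so H₂SO₄ itself is never the predominant species in water; pKa₂ = -log(1.24e-02) = 1.91. For a polyprotic acid the predominant species crosses at each pKa: below pKa_n the protonated form dominates, above it the deprotonated form does. At pH = 0.2, the predominant species is HSO₄⁻.

HSO₄⁻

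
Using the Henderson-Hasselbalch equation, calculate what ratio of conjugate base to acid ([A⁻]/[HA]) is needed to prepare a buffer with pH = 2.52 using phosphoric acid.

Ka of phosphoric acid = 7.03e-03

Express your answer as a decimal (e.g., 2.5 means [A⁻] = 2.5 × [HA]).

pKa = -log(7.03e-03) = 2.1530. pH = pKa + log([A⁻]/[HA]), so log([A⁻]/[HA]) = pH − pKa = 2.52 − 2.1530 = 0.3670. [A⁻]/[HA] = 10^(0.3670) = 2.33

[A⁻]/[HA] = 2.33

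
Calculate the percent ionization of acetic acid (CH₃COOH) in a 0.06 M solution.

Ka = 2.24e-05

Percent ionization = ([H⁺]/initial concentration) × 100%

Using Ka equilibrium: x² + Ka×x - Ka×C = 0. Solving: [H⁺] = 1.1482e-03. Percent = (1.1482e-03/0.06) × 100

Percent ionization = 1.91%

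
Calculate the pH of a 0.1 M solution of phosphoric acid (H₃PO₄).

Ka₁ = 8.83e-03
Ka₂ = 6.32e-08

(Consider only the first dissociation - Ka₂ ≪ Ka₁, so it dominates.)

First dissociation dominates. From Ka₁ = [H⁺][HA⁻]/[H₂A], x² + Ka₁·x − Ka₁·C = 0 with C = 0.1 M and Ka₁ = 8.83e-03. Solving: [H⁺] = (−Ka₁ + √(Ka₁² + 4·Ka₁·C)) / 2 = 2.5627e-02 M. pH = -log(2.5627e-02) = 1.59.

pH = 1.59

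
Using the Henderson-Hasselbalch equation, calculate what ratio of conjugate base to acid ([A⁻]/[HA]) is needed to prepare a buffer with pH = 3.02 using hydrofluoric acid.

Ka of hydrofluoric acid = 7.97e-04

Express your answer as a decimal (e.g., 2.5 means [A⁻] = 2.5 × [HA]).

pKa = -log(7.97e-04) = 3.0985. pH = pKa + log([A⁻]/[HA]), so log([A⁻]/[HA]) = pH − pKa = 3.02 − 3.0985 = -0.0785. [A⁻]/[HA] = 10^(-0.0785) = 0.835

[A⁻]/[HA] = 0.835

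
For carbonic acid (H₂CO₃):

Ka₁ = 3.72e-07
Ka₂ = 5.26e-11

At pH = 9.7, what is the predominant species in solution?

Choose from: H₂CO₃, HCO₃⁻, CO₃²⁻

pKa₁ = 6.43, pKa₂ = 10.28. For a polyprotic acid the predominant species crosses at each pKa: below pKa_n the protonated form dominates, above it the deprotonated form does. At pH = 9.7, the predominant species is HCO₃⁻.

HCO₃⁻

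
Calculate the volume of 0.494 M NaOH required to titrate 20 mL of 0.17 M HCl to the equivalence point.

At equivalence: moles acid = moles base. moles HCl = 0.17 × 20/1000 = 0.0034 mol. V_base = moles / 0.494 × 1000 = 6.9 mL.

V_{base} = 6.9 mL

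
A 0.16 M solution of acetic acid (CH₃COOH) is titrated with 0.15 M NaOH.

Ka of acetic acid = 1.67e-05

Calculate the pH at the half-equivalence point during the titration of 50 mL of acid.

At half-equivalence [HA] = [A⁻], so Henderson-Hasselbalch gives pH = pKa = -log(1.67e-05) = 4.78.

pH = pKa = 4.78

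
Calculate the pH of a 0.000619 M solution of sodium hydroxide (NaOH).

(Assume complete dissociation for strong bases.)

[OH⁻] = 0.000619 M for strong base. pOH = -log[OH⁻] = 3.21, pH = 14 - pOH

pH = 10.79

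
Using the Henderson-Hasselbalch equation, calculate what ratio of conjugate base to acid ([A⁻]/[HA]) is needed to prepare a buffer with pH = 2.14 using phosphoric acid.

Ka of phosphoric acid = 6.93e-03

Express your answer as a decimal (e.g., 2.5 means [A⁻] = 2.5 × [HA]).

pKa = -log(6.93e-03) = 2.1593. pH = pKa + log([A⁻]/[HA]), so log([A⁻]/[HA]) = pH − pKa = 2.14 − 2.1593 = -0.0193. [A⁻]/[HA] = 10^(-0.0193) = 0.957

[A⁻]/[HA] = 0.957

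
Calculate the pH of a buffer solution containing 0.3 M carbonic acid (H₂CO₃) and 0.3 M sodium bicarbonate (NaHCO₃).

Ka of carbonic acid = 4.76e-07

pKa = -log(4.76e-07) = 6.32. pH = pKa + log([A⁻]/[HA]) = 6.32 + log(0.3/0.3)

pH = 6.32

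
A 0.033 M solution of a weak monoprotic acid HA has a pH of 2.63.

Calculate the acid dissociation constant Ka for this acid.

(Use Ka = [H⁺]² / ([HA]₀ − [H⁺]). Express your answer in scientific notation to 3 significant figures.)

[H⁺] = 10^(−pH) = 10^(−2.63) = 2.344e-03 M. For HA ⇌ H⁺ + A⁻, Ka = [H⁺][A⁻]/[HA] = [H⁺]² / ([HA]₀ − [H⁺]) = (2.344e-03)² / (0.033 − 2.344e-03) = 1.79e-04.

K_a = 1.79e-04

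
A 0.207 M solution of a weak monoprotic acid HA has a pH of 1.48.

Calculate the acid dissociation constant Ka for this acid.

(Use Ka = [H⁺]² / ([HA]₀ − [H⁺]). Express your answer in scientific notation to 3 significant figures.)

[H⁺] = 10^(−pH) = 10^(−1.48) = 3.311e-02 M. For HA ⇌ H⁺ + A⁻, Ka = [H⁺][A⁻]/[HA] = [H⁺]² / ([HA]₀ − [H⁺]) = (3.311e-02)² / (0.207 − 3.311e-02) = 6.31e-03.

K_a = 6.31e-03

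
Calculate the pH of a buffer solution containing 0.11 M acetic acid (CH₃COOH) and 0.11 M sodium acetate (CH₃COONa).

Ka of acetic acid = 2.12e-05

pKa = -log(2.12e-05) = 4.67. pH = pKa + log([A⁻]/[HA]) = 4.67 + log(0.11/0.11)

pH = 4.67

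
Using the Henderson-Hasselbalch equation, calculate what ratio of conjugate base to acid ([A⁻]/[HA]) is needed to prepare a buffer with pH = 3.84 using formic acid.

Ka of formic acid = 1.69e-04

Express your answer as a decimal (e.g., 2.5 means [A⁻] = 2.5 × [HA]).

pKa = -log(1.69e-04) = 3.7721. pH = pKa + log([A⁻]/[HA]), so log([A⁻]/[HA]) = pH − pKa = 3.84 − 3.7721 = 0.0679. [A⁻]/[HA] = 10^(0.0679) = 1.17

[A⁻]/[HA] = 1.17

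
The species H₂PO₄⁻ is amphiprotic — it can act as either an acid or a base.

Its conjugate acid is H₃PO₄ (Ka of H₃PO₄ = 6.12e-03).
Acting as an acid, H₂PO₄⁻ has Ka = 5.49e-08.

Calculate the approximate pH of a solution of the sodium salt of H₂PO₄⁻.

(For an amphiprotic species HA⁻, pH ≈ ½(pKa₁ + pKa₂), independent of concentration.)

pKa₁ = -log(6.12e-03) = 2.21; pKa₂ = -log(5.49e-08) = 7.26. For an amphiprotic species, pH ≈ ½(pKa₁ + pKa₂) = ½(2.21 + 7.26) = 4.74.

pH = 4.74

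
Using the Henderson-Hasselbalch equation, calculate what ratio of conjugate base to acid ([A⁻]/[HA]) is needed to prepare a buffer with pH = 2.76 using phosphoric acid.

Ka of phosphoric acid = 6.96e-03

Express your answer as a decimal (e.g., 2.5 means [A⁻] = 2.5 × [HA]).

pKa = -log(6.96e-03) = 2.1574. pH = pKa + log([A⁻]/[HA]), so log([A⁻]/[HA]) = pH − pKa = 2.76 − 2.1574 = 0.6026. [A⁻]/[HA] = 10^(0.6026) = 4.01

[A⁻]/[HA] = 4.01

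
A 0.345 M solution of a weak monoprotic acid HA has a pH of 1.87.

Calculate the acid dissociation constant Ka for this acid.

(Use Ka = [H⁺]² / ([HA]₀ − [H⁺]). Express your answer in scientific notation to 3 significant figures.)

[H⁺] = 10^(−pH) = 10^(−1.87) = 1.349e-02 M. For HA ⇌ H⁺ + A⁻, Ka = [H⁺][A⁻]/[HA] = [H⁺]² / ([HA]₀ − [H⁺]) = (1.349e-02)² / (0.345 − 1.349e-02) = 5.49e-04.

K_a = 5.49e-04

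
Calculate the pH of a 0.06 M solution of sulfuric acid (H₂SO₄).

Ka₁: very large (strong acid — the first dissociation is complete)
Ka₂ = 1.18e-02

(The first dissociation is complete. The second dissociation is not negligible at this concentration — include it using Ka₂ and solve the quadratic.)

First dissociation is complete: [H⁺]₀ = [HSO₄⁻]₀ = C = 0.06 M. Second dissociation HSO₄⁻ ⇌ H⁺ + SO₄²⁻: let x = [SO₄²⁻]. Ka₂ = (C + x)·x / (C − x) = 1.18e-02 → x² + (C + Ka₂)·x − Ka₂·C = 0 → x² + 0.07180·x − 7.080e-04 = 0. x = (−0.07180 + √(0.07180² + 4 × 7.080e-04)) / 2 = 8.7857e-03 M. [H⁺] = C + x = 0.06 + 8.7857e-03 = 6.8786e-02 M. pH = -log(6.8786e-02) = 1.16.

pH = 1.16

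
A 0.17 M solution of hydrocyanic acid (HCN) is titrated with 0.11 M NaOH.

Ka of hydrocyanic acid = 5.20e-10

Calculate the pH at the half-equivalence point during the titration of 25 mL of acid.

At half-equivalence [HA] = [A⁻], so Henderson-Hasselbalch gives pH = pKa = -log(5.20e-10) = 9.28.

pH = pKa = 9.28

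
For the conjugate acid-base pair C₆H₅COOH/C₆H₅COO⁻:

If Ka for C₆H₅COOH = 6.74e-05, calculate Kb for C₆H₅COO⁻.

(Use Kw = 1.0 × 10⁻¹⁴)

For a conjugate pair Ka × Kb = Kw, so Kb = Kw/Ka = 1.0 × 10⁻¹⁴ / 6.74e-05 = 1.48e-10.

K_b = 1.48e-10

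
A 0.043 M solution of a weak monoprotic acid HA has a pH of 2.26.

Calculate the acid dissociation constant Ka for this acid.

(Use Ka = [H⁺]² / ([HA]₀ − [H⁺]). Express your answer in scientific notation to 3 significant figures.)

[H⁺] = 10^(−pH) = 10^(−2.26) = 5.495e-03 M. For HA ⇌ H⁺ + A⁻, Ka = [H⁺][A⁻]/[HA] = [H⁺]² / ([HA]₀ − [H⁺]) = (5.495e-03)² / (0.043 − 5.495e-03) = 8.05e-04.

K_a = 8.05e-04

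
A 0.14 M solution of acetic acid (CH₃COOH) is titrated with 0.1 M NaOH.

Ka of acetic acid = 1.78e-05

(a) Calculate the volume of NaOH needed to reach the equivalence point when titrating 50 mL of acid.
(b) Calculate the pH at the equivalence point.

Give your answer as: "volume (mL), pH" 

moles acid = 0.14 × 50/1000 = 0.007 mol; V_base = moles/0.1 × 1000 = 70.0 mL. At equivalence only the conjugate base is present: [A⁻] = 0.007/0.120 = 5.8333e-02 M. Kb = Kw/Ka = 5.62e-10; [OH⁻] = √(Kb × [A⁻]) = 5.7246e-06; pOH = 5.24; pH = 14 - pOH = 8.76.

V = 70.0 mL, pH = 8.76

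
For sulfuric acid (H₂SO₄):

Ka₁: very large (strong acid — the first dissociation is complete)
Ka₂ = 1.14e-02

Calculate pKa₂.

pKa₂ = -log(Ka₂) = -log(1.14e-02) = 1.94.

pK_{a2} = 1.94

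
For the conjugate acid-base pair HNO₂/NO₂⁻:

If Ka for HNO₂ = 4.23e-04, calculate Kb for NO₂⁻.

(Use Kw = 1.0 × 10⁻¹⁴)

For a conjugate pair Ka × Kb = Kw, so Kb = Kw/Ka = 1.0 × 10⁻¹⁴ / 4.23e-04 = 2.36e-11.

K_b = 2.36e-11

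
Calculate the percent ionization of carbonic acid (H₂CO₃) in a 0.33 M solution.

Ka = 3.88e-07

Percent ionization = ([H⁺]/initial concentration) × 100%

Using Ka equilibrium: x² + Ka×x - Ka×C = 0. Solving: [H⁺] = 3.5763e-04. Percent = (3.5763e-04/0.33) × 100

Percent ionization = 0.108%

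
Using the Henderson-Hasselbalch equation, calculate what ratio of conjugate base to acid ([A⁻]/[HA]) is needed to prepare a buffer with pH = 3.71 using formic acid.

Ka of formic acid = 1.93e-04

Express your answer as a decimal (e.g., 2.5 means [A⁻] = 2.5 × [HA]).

pKa = -log(1.93e-04) = 3.7144. pH = pKa + log([A⁻]/[HA]), so log([A⁻]/[HA]) = pH − pKa = 3.71 − 3.7144 = -0.0044. [A⁻]/[HA] = 10^(-0.0044) = 0.990

[A⁻]/[HA] = 0.990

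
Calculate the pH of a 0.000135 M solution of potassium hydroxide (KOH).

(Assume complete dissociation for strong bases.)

[OH⁻] = 0.000135 M for strong base. pOH = -log[OH⁻] = 3.87, pH = 14 - pOH

pH = 10.13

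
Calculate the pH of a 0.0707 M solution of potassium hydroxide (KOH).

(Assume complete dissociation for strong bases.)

[OH⁻] = 0.0707 M for strong base. pOH = -log[OH⁻] = 1.15, pH = 14 - pOH

pH = 12.85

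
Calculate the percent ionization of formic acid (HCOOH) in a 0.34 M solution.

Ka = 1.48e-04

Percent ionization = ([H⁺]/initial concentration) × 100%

Using Ka equilibrium: x² + Ka×x - Ka×C = 0. Solving: [H⁺] = 7.0200e-03. Percent = (7.0200e-03/0.34) × 100

Percent ionization = 2.06%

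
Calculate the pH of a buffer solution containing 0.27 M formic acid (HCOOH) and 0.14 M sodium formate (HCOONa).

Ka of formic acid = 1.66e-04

pKa = -log(1.66e-04) = 3.78. pH = pKa + log([A⁻]/[HA]) = 3.78 + log(0.14/0.27)

pH = 3.49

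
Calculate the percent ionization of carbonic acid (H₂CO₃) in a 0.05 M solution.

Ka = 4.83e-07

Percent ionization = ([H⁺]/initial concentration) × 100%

Using Ka equilibrium: x² + Ka×x - Ka×C = 0. Solving: [H⁺] = 1.5516e-04. Percent = (1.5516e-04/0.05) × 100

Percent ionization = 0.31%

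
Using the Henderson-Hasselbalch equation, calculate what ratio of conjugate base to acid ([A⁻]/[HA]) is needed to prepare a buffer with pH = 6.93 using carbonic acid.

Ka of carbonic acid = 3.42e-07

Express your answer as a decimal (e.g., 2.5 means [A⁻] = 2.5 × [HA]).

pKa = -log(3.42e-07) = 6.4660. pH = pKa + log([A⁻]/[HA]), so log([A⁻]/[HA]) = pH − pKa = 6.93 − 6.4660 = 0.4640. [A⁻]/[HA] = 10^(0.4640) = 2.91

[A⁻]/[HA] = 2.91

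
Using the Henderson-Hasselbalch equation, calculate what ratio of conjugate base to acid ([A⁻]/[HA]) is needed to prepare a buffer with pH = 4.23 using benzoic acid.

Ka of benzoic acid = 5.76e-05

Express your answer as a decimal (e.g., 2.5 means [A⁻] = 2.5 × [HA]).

pKa = -log(5.76e-05) = 4.2396. pH = pKa + log([A⁻]/[HA]), so log([A⁻]/[HA]) = pH − pKa = 4.23 − 4.2396 = -0.0096. [A⁻]/[HA] = 10^(-0.0096) = 0.978

[A⁻]/[HA] = 0.978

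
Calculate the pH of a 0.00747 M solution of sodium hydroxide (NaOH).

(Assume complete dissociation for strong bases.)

[OH⁻] = 0.00747 M for strong base. pOH = -log[OH⁻] = 2.13, pH = 14 - pOH

pH = 11.87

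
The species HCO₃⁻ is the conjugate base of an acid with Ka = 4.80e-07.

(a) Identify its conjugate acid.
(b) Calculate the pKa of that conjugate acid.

(a) The conjugate acid is formed by adding one H⁺ to HCO₃⁻, giving H₂CO₃. (b) pKa = -log(Ka) = -log(4.80e-07) = 6.32.

Conjugate acid: H₂CO₃; pK_a = 6.32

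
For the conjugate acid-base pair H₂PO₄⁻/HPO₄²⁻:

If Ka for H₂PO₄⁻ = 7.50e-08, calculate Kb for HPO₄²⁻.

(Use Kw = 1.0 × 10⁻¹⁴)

For a conjugate pair Ka × Kb = Kw, so Kb = Kw/Ka = 1.0 × 10⁻¹⁴ / 7.50e-08 = 1.33e-07.

K_b = 1.33e-07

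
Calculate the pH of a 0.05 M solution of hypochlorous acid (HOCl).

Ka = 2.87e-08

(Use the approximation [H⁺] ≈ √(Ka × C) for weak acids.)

[H⁺] = √(Ka × C) = √(2.87e-08 × 0.05) = 3.7881e-05. pH = -log(3.7881e-05)

pH = 4.42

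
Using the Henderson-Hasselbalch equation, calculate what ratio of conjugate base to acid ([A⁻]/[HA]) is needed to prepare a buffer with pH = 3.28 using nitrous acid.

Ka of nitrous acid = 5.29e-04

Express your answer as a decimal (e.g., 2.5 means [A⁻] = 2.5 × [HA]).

pKa = -log(5.29e-04) = 3.2765. pH = pKa + log([A⁻]/[HA]), so log([A⁻]/[HA]) = pH − pKa = 3.28 − 3.2765 = 0.0035. [A⁻]/[HA] = 10^(0.0035) = 1.01

[A⁻]/[HA] = 1.01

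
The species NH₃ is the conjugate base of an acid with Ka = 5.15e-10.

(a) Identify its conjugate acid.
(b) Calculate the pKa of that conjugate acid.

(a) The conjugate acid is formed by adding one H⁺ to NH₃, giving NH₄⁺. (b) pKa = -log(Ka) = -log(5.15e-10) = 9.29.

Conjugate acid: NH₄⁺; pK_a = 9.29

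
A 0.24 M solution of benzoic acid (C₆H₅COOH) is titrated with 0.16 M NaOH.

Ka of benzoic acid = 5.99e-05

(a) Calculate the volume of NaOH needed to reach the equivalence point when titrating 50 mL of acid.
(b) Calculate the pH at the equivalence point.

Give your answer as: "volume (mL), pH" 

moles acid = 0.24 × 50/1000 = 0.012 mol; V_base = moles/0.16 × 1000 = 75.0 mL. At equivalence only the conjugate base is present: [A⁻] = 0.012/0.125 = 9.6000e-02 M. Kb = Kw/Ka = 1.67e-10; [OH⁻] = √(Kb × [A⁻]) = 4.0033e-06; pOH = 5.40; pH = 14 - pOH = 8.60.

V = 75.0 mL, pH = 8.60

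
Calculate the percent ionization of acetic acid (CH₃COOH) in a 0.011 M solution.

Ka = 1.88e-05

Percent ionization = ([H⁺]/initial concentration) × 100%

Using Ka equilibrium: x² + Ka×x - Ka×C = 0. Solving: [H⁺] = 4.4545e-04. Percent = (4.4545e-04/0.011) × 100

Percent ionization = 4.05%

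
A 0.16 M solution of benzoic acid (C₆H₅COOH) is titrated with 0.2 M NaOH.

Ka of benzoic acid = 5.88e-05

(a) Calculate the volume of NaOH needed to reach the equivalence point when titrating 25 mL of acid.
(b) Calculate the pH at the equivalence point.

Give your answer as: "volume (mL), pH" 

moles acid = 0.16 × 25/1000 = 0.004 mol; V_base = moles/0.2 × 1000 = 20.0 mL. At equivalence only the conjugate base is present: [A⁻] = 0.004/0.045 = 8.8889e-02 M. Kb = Kw/Ka = 1.70e-10; [OH⁻] = √(Kb × [A⁻]) = 3.8881e-06; pOH = 5.41; pH = 14 - pOH = 8.59.

V = 20.0 mL, pH = 8.59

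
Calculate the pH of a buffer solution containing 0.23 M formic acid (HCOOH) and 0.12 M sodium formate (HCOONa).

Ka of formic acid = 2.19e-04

pKa = -log(2.19e-04) = 3.66. pH = pKa + log([A⁻]/[HA]) = 3.66 + log(0.12/0.23)

pH = 3.38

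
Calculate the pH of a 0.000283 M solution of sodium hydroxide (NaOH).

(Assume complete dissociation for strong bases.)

[OH⁻] = 0.000283 M for strong base. pOH = -log[OH⁻] = 3.55, pH = 14 - pOH

pH = 10.45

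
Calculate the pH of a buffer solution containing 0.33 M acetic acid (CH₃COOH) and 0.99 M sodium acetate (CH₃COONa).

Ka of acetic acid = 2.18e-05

pKa = -log(2.18e-05) = 4.66. pH = pKa + log([A⁻]/[HA]) = 4.66 + log(0.99/0.33)

pH = 5.14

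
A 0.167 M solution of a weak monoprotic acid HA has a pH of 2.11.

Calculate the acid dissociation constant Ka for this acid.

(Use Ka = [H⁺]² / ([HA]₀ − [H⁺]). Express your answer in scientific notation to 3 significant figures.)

[H⁺] = 10^(−pH) = 10^(−2.11) = 7.762e-03 M. For HA ⇌ H⁺ + A⁻, Ka = [H⁺][A⁻]/[HA] = [H⁺]² / ([HA]₀ − [H⁺]) = (7.762e-03)² / (0.167 − 7.762e-03) = 3.78e-04.

K_a = 3.78e-04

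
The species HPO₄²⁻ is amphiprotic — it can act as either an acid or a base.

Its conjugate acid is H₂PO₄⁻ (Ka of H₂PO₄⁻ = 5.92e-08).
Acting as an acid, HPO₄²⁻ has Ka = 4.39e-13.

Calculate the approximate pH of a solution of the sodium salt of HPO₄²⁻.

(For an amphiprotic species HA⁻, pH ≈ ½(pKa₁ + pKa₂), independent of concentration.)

pKa₁ = -log(5.92e-08) = 7.23; pKa₂ = -log(4.39e-13) = 12.36. For an amphiprotic species, pH ≈ ½(pKa₁ + pKa₂) = ½(7.23 + 12.36) = 9.79.

pH = 9.79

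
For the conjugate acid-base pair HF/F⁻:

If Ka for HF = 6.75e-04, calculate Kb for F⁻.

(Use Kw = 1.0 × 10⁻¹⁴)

For a conjugate pair Ka × Kb = Kw, so Kb = Kw/Ka = 1.0 × 10⁻¹⁴ / 6.75e-04 = 1.48e-11.

K_b = 1.48e-11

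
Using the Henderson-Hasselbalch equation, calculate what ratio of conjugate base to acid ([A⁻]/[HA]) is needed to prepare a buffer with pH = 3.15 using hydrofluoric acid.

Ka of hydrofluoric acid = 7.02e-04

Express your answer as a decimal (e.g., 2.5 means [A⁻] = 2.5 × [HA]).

pKa = -log(7.02e-04) = 3.1537. pH = pKa + log([A⁻]/[HA]), so log([A⁻]/[HA]) = pH − pKa = 3.15 − 3.1537 = -0.0037. [A⁻]/[HA] = 10^(-0.0037) = 0.992

[A⁻]/[HA] = 0.992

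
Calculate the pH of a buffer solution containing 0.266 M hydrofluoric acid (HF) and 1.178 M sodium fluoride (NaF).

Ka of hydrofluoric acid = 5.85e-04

pKa = -log(5.85e-04) = 3.23. pH = pKa + log([A⁻]/[HA]) = 3.23 + log(1.178/0.266)

pH = 3.88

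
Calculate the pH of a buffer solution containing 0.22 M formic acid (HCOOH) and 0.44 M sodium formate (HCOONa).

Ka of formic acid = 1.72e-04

pKa = -log(1.72e-04) = 3.76. pH = pKa + log([A⁻]/[HA]) = 3.76 + log(0.44/0.22)

pH = 4.07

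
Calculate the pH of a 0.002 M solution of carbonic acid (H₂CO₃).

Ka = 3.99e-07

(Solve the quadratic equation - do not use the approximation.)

x² + Ka×x - Ka×C = 0. Using quadratic formula: [H⁺] = 2.8050e-05

pH = 4.55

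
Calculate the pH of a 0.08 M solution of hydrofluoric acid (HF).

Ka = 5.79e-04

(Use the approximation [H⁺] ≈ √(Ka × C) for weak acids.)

[H⁺] = √(Ka × C) = √(5.79e-04 × 0.08) = 6.8059e-03. pH = -log(6.8059e-03)

pH = 2.17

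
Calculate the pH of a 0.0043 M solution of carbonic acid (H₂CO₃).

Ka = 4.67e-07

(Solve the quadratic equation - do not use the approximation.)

x² + Ka×x - Ka×C = 0. Using quadratic formula: [H⁺] = 4.4579e-05

pH = 4.35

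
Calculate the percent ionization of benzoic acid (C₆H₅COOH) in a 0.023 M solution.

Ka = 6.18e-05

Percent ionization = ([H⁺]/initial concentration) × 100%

Using Ka equilibrium: x² + Ka×x - Ka×C = 0. Solving: [H⁺] = 1.1617e-03. Percent = (1.1617e-03/0.023) × 100

Percent ionization = 5.05%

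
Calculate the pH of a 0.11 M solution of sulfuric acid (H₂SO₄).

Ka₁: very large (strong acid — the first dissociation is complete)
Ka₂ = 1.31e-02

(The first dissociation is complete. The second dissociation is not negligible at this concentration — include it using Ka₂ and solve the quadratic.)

First dissociation is complete: [H⁺]₀ = [HSO₄⁻]₀ = C = 0.11 M. Second dissociation HSO₄⁻ ⇌ H⁺ + SO₄²⁻: let x = [SO₄²⁻]. Ka₂ = (C + x)·x / (C − x) = 1.31e-02 → x² + (C + Ka₂)·x − Ka₂·C = 0 → x² + 0.12310·x − 1.441e-03 = 0. x = (−0.12310 + √(0.12310² + 4 × 1.441e-03)) / 2 = 1.0765e-02 M. [H⁺] = C + x = 0.11 + 1.0765e-02 = 1.2076e-01 M. pH = -log(1.2076e-01) = 0.92.

pH = 0.92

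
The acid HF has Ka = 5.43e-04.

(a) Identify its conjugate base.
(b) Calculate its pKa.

(a) The conjugate base is formed by removing one H⁺ from HF, giving F⁻. (b) pKa = -log(Ka) = -log(5.43e-04) = 3.27.

Conjugate base: F⁻; pK_a = 3.27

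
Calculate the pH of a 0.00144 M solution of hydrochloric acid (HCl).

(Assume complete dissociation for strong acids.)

[H⁺] = 0.00144 M for strong acid. pH = -log[H⁺] = -log(0.00144)

pH = 2.84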